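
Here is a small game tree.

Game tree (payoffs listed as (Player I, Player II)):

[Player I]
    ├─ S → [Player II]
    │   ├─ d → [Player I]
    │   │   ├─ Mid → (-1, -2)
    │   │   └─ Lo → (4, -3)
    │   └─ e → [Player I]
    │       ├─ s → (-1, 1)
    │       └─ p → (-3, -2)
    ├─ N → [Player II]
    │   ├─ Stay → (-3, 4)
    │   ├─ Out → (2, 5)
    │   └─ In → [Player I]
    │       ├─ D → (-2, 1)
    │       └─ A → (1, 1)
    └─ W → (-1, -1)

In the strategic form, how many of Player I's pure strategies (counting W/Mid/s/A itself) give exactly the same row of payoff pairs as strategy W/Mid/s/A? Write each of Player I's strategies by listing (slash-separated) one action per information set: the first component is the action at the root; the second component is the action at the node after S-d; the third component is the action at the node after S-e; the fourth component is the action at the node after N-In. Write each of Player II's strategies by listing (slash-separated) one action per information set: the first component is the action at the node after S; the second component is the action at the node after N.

8

Row for W/Mid/s/A (columns d/Stay, d/Out, d/In, e/Stay, e/Out, e/In): (-1,-1) (-1,-1) (-1,-1) (-1,-1) (-1,-1) (-1,-1).
Under W/Mid/s/A, Player I's choice at the node after S-d and at the node after S-e and at the node after N-In can never be reached regardless of what Player II does, so varying those choices leaves every outcome unchanged.
Holding the reachable choices fixed and varying the unreachable ones freely already gives 2 × 2 × 2 = 8 equivalent strategies.
No other strategy reproduces this row, so those 8 are the full class: W/Mid/s/D, W/Mid/s/A, W/Mid/p/D, W/Mid/p/A, W/Lo/s/D, W/Lo/s/A, W/Lo/p/D, W/Lo/p/A.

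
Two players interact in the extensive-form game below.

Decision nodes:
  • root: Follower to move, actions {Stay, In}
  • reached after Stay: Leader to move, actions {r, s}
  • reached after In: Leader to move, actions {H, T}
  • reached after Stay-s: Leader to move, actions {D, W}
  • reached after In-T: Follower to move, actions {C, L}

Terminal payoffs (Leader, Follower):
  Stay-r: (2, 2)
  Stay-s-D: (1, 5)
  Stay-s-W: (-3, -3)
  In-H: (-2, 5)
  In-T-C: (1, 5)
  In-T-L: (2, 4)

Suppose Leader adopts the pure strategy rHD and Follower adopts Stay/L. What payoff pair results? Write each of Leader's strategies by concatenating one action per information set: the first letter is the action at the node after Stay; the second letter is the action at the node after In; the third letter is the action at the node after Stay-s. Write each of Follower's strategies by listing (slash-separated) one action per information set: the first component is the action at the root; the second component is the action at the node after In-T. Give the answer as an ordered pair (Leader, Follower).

(2, 2)

Trace the play path from the root:
  Follower plays Stay
  Leader plays r at [Stay]
→ terminal payoff (2, 2).
(Leader's choice at the node after In is never reached on this path, so it doesn't affect the outcome.)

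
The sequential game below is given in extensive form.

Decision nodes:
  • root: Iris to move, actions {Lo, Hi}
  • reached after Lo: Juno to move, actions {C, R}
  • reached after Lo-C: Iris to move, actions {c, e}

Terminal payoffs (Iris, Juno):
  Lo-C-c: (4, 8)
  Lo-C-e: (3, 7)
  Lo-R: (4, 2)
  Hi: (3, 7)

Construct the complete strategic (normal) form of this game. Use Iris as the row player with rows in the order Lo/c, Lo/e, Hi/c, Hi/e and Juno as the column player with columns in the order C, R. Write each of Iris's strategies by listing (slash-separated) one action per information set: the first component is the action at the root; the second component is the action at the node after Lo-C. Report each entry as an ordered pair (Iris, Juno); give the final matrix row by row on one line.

            C        R
Lo/c    (4,8)    (4,2)
Lo/e    (3,7)    (4,2)
Hi/c    (3,7)    (3,7)
Hi/e    (3,7)    (3,7)

Lo/c: (4,8) (4,2) | Lo/e: (3,7) (4,2) | Hi/c: (3,7) (3,7) | Hi/e: (3,7) (3,7)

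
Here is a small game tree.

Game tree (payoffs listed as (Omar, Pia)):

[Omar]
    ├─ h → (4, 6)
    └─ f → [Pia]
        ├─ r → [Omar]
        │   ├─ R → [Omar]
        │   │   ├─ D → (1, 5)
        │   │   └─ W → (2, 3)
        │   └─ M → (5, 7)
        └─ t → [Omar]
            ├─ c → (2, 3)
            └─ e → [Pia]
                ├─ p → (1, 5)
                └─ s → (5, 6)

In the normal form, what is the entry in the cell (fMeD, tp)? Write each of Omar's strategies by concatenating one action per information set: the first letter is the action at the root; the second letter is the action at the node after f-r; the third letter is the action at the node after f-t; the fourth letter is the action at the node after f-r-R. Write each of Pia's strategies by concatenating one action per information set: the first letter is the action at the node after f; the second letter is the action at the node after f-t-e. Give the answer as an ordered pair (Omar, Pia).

(1, 5)

Trace the play path from the root:
  Omar plays f
  Pia plays t at [f]
  Omar plays e at [f-t]
  Pia plays p at [f-t-e]
→ terminal payoff (1, 5).
(Omar's choice at the node after f-r is never reached on this path, so it doesn't affect the outcome.)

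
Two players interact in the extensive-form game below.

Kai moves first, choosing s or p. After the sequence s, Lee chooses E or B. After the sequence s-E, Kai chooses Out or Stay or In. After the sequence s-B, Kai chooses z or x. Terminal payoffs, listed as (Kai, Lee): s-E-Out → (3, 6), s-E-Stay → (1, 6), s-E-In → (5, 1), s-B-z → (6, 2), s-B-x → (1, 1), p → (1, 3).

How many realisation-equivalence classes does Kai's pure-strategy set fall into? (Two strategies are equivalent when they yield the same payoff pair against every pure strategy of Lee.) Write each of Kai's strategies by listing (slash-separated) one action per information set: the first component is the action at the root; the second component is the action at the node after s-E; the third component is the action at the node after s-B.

Kai has 12 pure strategies: s/Out/z, s/Out/x, s/Stay/z, s/Stay/x, s/In/z, s/In/x, p/Out/z, p/Out/x, p/Stay/z, p/Stay/x, p/In/z, p/In/x. Columns: E, B.
{s/Out/z} → row (3,6) (6,2)
{s/Out/x} → row (3,6) (1,1)
{s/Stay/z} → row (1,6) (6,2)
{s/Stay/x} → row (1,6) (1,1)
{s/In/z} → row (5,1) (6,2)
{s/In/x} → row (5,1) (1,1)
{p/Out/z, p/Out/x, p/Stay/z, p/Stay/x, p/In/z, p/In/x} → row (1,3) (1,3)
That's 7 distinct rows out of 12 strategies.

7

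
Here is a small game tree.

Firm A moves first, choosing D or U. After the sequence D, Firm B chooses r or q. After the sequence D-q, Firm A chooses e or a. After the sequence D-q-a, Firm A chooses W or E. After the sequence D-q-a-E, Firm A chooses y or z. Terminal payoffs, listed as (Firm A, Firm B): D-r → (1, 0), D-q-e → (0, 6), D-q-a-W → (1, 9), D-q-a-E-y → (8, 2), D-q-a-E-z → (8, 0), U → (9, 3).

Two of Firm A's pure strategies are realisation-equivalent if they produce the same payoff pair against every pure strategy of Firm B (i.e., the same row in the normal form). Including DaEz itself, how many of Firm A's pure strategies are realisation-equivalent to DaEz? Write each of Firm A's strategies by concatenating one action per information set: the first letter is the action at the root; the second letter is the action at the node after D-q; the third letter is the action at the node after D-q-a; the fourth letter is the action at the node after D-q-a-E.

1

Row for DaEz (columns r, q): (1,0) (8,0).
Every one of Firm A's information sets is on the play path for some reply by Firm B when Firm A follows DaEz.
Changing the action at any of them therefore changes at least one column, so only DaEz itself gives this row.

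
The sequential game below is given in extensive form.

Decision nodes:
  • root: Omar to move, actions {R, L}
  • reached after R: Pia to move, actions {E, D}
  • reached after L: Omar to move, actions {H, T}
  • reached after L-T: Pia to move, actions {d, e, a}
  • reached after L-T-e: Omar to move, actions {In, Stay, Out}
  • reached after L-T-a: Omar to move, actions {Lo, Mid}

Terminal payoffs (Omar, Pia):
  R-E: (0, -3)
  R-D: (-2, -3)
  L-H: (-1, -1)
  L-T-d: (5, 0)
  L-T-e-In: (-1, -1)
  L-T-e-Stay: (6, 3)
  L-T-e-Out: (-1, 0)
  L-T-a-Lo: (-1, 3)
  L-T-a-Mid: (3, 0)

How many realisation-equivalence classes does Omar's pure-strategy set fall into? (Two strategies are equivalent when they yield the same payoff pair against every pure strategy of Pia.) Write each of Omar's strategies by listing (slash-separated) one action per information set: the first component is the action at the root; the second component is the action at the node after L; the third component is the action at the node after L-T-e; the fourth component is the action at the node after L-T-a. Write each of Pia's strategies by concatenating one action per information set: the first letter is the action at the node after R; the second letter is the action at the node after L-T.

Omar has 24 pure strategies: R/H/In/Lo, R/H/In/Mid, R/H/Stay/Lo, R/H/Stay/Mid, R/H/Out/Lo, R/H/Out/Mid, R/T/In/Lo, R/T/In/Mid, R/T/Stay/Lo, R/T/Stay/Mid, R/T/Out/Lo, R/T/Out/Mid, L/H/In/Lo, L/H/In/Mid, L/H/Stay/Lo, L/H/Stay/Mid, L/H/Out/Lo, L/H/Out/Mid, L/T/In/Lo, L/T/In/Mid, L/T/Stay/Lo, L/T/Stay/Mid, L/T/Out/Lo, L/T/Out/Mid. Columns: Ed, Ee, Ea, Dd, De, Da.
{R/H/In/Lo, R/H/In/Mid, R/H/Stay/Lo, R/H/Stay/Mid, R/H/Out/Lo, R/H/Out/Mid, R/T/In/Lo, R/T/In/Mid, R/T/Stay/Lo, R/T/Stay/Mid, R/T/Out/Lo, R/T/Out/Mid} → row (0,-3) (0,-3) (0,-3) (-2,-3) (-2,-3) (-2,-3)
{L/H/In/Lo, L/H/In/Mid, L/H/Stay/Lo, L/H/Stay/Mid, L/H/Out/Lo, L/H/Out/Mid} → row (-1,-1) (-1,-1) (-1,-1) (-1,-1) (-1,-1) (-1,-1)
{L/T/In/Lo} → row (5,0) (-1,-1) (-1,3) (5,0) (-1,-1) (-1,3)
{L/T/In/Mid} → row (5,0) (-1,-1) (3,0) (5,0) (-1,-1) (3,0)
{L/T/Stay/Lo} → row (5,0) (6,3) (-1,3) (5,0) (6,3) (-1,3)
{L/T/Stay/Mid} → row (5,0) (6,3) (3,0) (5,0) (6,3) (3,0)
{L/T/Out/Lo} → row (5,0) (-1,0) (-1,3) (5,0) (-1,0) (-1,3)
{L/T/Out/Mid} → row (5,0) (-1,0) (3,0) (5,0) (-1,0) (3,0)
That's 8 distinct rows out of 24 strategies.

8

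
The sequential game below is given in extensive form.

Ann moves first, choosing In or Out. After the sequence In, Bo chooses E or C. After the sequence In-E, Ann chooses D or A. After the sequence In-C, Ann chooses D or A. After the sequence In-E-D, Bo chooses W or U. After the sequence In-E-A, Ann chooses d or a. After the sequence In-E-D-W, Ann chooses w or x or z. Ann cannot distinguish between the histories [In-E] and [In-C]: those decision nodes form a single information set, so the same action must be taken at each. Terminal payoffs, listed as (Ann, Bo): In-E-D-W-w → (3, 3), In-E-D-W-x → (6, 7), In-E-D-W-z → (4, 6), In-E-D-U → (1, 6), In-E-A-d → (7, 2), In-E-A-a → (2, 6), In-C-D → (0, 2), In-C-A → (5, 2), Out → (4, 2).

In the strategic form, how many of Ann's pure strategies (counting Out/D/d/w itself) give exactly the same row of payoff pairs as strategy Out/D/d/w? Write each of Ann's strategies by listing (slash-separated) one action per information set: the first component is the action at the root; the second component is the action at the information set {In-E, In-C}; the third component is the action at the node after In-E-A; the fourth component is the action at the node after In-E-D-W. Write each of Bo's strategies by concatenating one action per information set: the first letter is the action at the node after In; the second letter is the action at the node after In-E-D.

12

Row for Out/D/d/w (columns EW, EU, CW, CU): (4,2) (4,2) (4,2) (4,2).
Under Out/D/d/w, Ann's choice at the information set {In-E, In-C} and at the node after In-E-A and at the node after In-E-D-W can never be reached regardless of what Bo does, so varying those choices leaves every outcome unchanged.
Holding the reachable choices fixed and varying the unreachable ones freely already gives 2 × 2 × 3 = 12 equivalent strategies.
No other strategy reproduces this row, so those 12 are the full class: Out/D/d/w, Out/D/d/x, Out/D/d/z, Out/D/a/w, Out/D/a/x, Out/D/a/z, Out/A/d/w, Out/A/d/x, Out/A/d/z, Out/A/a/w, Out/A/a/x, Out/A/a/z.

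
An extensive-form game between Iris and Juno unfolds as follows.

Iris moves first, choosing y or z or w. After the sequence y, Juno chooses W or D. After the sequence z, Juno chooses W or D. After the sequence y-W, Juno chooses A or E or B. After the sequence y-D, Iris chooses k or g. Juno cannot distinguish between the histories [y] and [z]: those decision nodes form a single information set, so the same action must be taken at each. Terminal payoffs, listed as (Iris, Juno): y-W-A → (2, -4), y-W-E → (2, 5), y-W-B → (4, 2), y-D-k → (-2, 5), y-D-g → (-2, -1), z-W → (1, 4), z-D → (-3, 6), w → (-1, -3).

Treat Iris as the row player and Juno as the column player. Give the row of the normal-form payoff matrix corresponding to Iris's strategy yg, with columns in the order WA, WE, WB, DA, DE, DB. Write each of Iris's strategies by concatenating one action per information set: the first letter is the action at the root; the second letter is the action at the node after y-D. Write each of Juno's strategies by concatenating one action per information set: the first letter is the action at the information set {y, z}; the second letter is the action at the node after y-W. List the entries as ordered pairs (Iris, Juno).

vs WA: Iris plays y → Juno plays W at [y] → Juno plays A at [y-W] → (2, -4)
vs WE: Iris plays y → Juno plays W at [y] → Juno plays E at [y-W] → (2, 5)
vs WB: Iris plays y → Juno plays W at [y] → Juno plays B at [y-W] → (4, 2)
vs DA: Iris plays y → Juno plays D at [y] → Iris plays g at [y-D] → (-2, -1)
vs DE: Iris plays y → Juno plays D at [y] → Iris plays g at [y-D] → (-2, -1)
vs DB: Iris plays y → Juno plays D at [y] → Iris plays g at [y-D] → (-2, -1)

(2,-4) (2,5) (4,2) (-2,-1) (-2,-1) (-2,-1)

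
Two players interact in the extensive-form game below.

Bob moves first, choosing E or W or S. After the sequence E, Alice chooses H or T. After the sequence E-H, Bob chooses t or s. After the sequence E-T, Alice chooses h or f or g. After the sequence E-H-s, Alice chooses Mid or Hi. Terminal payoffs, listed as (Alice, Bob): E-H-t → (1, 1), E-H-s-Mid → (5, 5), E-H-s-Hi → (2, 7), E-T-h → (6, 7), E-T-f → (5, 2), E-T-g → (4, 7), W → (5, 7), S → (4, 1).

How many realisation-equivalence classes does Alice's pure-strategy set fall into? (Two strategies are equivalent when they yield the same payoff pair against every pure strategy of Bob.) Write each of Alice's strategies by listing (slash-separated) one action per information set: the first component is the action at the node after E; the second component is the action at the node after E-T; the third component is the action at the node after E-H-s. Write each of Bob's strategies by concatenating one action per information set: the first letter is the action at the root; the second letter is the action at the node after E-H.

Alice has 12 pure strategies: H/h/Mid, H/h/Hi, H/f/Mid, H/f/Hi, H/g/Mid, H/g/Hi, T/h/Mid, T/h/Hi, T/f/Mid, T/f/Hi, T/g/Mid, T/g/Hi. Columns: Et, Es, Wt, Ws, St, Ss.
{H/h/Mid, H/f/Mid, H/g/Mid} → row (1,1) (5,5) (5,7) (5,7) (4,1) (4,1)
{H/h/Hi, H/f/Hi, H/g/Hi} → row (1,1) (2,7) (5,7) (5,7) (4,1) (4,1)
{T/h/Mid, T/h/Hi} → row (6,7) (6,7) (5,7) (5,7) (4,1) (4,1)
{T/f/Mid, T/f/Hi} → row (5,2) (5,2) (5,7) (5,7) (4,1) (4,1)
{T/g/Mid, T/g/Hi} → row (4,7) (4,7) (5,7) (5,7) (4,1) (4,1)
That's 5 distinct rows out of 12 strategies.

5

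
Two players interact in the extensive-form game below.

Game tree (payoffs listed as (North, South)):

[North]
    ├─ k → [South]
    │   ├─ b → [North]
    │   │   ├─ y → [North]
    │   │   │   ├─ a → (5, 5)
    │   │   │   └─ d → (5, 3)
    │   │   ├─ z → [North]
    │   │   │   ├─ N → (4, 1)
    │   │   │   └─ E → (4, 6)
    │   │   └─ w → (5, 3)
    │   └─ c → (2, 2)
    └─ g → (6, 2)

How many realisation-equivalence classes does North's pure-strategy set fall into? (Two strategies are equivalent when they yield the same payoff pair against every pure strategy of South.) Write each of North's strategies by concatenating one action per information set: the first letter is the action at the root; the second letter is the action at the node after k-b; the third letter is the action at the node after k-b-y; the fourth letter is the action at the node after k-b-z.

North has 24 pure strategies: kyaN, kyaE, kydN, kydE, kzaN, kzaE, kzdN, kzdE, kwaN, kwaE, kwdN, kwdE, gyaN, gyaE, gydN, gydE, gzaN, gzaE, gzdN, gzdE, gwaN, gwaE, gwdN, gwdE. Columns: b, c.
{kyaN, kyaE} → row (5,5) (2,2)
{kydN, kydE, kwaN, kwaE, kwdN, kwdE} → row (5,3) (2,2)
{kzaN, kzdN} → row (4,1) (2,2)
{kzaE, kzdE} → row (4,6) (2,2)
{gyaN, gyaE, gydN, gydE, gzaN, gzaE, gzdN, gzdE, gwaN, gwaE, gwdN, gwdE} → row (6,2) (6,2)
That's 5 distinct rows out of 24 strategies.

5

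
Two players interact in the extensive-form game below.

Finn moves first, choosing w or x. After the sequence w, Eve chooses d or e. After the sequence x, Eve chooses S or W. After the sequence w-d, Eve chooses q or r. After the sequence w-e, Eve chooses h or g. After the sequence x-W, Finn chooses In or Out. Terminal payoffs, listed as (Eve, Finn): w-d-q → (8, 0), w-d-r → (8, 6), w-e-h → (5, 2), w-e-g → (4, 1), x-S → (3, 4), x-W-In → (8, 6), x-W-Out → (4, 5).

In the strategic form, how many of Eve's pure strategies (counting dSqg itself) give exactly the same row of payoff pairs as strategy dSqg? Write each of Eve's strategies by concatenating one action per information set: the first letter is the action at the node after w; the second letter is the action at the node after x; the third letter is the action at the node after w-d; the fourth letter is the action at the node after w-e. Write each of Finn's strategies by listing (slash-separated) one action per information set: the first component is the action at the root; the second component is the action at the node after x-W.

2

Row for dSqg (columns w/In, w/Out, x/In, x/Out): (8,0) (8,0) (3,4) (3,4).
Under dSqg, Eve's choice at the node after w-e can never be reached regardless of what Finn does, so varying those choices leaves every outcome unchanged.
Holding the reachable choices fixed and varying the unreachable one freely already gives 2 equivalent strategies.
No other strategy reproduces this row, so those 2 are the full class: dSqh, dSqg.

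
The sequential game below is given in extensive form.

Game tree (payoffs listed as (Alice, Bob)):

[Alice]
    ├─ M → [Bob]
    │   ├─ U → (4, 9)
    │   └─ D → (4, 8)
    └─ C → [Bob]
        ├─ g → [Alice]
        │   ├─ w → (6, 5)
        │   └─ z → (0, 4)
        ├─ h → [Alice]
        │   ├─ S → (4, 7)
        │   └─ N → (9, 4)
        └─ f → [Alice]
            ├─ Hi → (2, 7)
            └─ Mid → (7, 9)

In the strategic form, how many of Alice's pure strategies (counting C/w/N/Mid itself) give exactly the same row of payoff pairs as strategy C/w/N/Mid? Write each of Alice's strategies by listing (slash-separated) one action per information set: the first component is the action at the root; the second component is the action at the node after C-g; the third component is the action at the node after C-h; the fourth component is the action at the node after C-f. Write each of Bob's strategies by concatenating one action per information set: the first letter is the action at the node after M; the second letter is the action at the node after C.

Row for C/w/N/Mid (columns Ug, Uh, Uf, Dg, Dh, Df): (6,5) (9,4) (7,9) (6,5) (9,4) (7,9).
Every one of Alice's information sets is on the play path for some reply by Bob when Alice follows C/w/N/Mid.
Changing the action at any of them therefore changes at least one column, so only C/w/N/Mid itself gives this row.

1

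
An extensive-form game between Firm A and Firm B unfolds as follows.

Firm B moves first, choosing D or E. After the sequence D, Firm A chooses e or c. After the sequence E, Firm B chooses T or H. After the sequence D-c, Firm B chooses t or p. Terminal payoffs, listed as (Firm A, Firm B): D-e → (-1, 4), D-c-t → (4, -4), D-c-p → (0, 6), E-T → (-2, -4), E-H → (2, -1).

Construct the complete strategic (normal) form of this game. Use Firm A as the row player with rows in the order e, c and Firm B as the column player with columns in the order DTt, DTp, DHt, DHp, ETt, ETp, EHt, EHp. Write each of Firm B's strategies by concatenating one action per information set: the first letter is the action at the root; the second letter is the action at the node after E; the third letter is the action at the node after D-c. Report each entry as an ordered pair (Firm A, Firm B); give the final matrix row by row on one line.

e: (-1,4) (-1,4) (-1,4) (-1,4) (-2,-4) (-2,-4) (2,-1) (2,-1) | c: (4,-4) (0,6) (4,-4) (0,6) (-2,-4) (-2,-4) (2,-1) (2,-1)

          DTt      DTp      DHt      DHp      ETt      ETp      EHt      EHp
   e   (-1,4)   (-1,4)   (-1,4)   (-1,4)  (-2,-4)  (-2,-4)   (2,-1)   (2,-1)
   c   (4,-4)    (0,6)   (4,-4)    (0,6)  (-2,-4)  (-2,-4)   (2,-1)   (2,-1)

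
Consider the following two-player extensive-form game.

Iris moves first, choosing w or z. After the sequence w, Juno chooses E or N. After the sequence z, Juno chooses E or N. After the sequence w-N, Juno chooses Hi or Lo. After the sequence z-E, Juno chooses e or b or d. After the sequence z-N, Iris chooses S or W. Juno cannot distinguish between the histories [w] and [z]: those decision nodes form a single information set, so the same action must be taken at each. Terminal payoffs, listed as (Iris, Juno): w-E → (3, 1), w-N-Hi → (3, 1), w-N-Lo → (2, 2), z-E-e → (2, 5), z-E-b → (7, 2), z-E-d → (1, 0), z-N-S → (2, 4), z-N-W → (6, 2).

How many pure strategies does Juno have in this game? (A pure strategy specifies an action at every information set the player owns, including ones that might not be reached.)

Juno owns the information set {w, z} with actions {E, N} — two choices.
Juno owns the node after w-N with actions {Hi, Lo} — two choices.
Juno owns the node after z-E with actions {e, b, d} — three choices.
A pure strategy fixes one action at each information set independently, so the count is the product 2 × 2 × 3 = 12.

12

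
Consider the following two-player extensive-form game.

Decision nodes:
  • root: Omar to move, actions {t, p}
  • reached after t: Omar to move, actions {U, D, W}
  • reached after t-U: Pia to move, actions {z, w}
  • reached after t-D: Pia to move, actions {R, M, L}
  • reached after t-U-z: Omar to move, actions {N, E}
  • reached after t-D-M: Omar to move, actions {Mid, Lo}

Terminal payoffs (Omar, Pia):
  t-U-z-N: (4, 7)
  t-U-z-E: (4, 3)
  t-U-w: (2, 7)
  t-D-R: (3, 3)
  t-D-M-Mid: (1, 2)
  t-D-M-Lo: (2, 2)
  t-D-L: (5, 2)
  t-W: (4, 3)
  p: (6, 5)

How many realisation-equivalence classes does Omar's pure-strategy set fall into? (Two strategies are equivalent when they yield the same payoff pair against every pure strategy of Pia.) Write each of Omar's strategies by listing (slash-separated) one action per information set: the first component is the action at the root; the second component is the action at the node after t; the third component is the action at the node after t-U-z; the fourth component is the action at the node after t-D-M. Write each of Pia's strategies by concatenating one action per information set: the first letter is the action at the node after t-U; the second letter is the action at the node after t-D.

Omar has 24 pure strategies: t/U/N/Mid, t/U/N/Lo, t/U/E/Mid, t/U/E/Lo, t/D/N/Mid, t/D/N/Lo, t/D/E/Mid, t/D/E/Lo, t/W/N/Mid, t/W/N/Lo, t/W/E/Mid, t/W/E/Lo, p/U/N/Mid, p/U/N/Lo, p/U/E/Mid, p/U/E/Lo, p/D/N/Mid, p/D/N/Lo, p/D/E/Mid, p/D/E/Lo, p/W/N/Mid, p/W/N/Lo, p/W/E/Mid, p/W/E/Lo. Columns: zR, zM, zL, wR, wM, wL.
{t/U/N/Mid, t/U/N/Lo} → row (4,7) (4,7) (4,7) (2,7) (2,7) (2,7)
{t/U/E/Mid, t/U/E/Lo} → row (4,3) (4,3) (4,3) (2,7) (2,7) (2,7)
{t/D/N/Mid, t/D/E/Mid} → row (3,3) (1,2) (5,2) (3,3) (1,2) (5,2)
{t/D/N/Lo, t/D/E/Lo} → row (3,3) (2,2) (5,2) (3,3) (2,2) (5,2)
{t/W/N/Mid, t/W/N/Lo, t/W/E/Mid, t/W/E/Lo} → row (4,3) (4,3) (4,3) (4,3) (4,3) (4,3)
{p/U/N/Mid, p/U/N/Lo, p/U/E/Mid, p/U/E/Lo, p/D/N/Mid, p/D/N/Lo, p/D/E/Mid, p/D/E/Lo, p/W/N/Mid, p/W/N/Lo, p/W/E/Mid, p/W/E/Lo} → row (6,5) (6,5) (6,5) (6,5) (6,5) (6,5)
That's 6 distinct rows out of 24 strategies.

6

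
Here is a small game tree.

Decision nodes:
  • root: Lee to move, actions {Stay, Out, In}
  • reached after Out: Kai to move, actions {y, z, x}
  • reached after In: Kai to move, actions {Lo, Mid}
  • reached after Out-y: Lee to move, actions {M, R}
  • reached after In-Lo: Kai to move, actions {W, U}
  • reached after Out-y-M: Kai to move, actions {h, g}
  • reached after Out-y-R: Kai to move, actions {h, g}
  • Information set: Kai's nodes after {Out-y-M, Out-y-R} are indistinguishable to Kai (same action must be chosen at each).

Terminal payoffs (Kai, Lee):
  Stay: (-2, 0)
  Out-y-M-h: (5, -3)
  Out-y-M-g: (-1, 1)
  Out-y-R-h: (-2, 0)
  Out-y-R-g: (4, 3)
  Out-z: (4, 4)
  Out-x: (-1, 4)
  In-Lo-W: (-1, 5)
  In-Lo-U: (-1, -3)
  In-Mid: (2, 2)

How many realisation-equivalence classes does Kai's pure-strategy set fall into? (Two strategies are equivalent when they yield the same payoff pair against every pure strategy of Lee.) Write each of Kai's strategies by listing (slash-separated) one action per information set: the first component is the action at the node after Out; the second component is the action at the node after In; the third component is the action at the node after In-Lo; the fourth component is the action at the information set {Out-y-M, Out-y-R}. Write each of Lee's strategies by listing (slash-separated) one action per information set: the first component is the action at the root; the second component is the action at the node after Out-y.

Kai has 24 pure strategies: y/Lo/W/h, y/Lo/W/g, y/Lo/U/h, y/Lo/U/g, y/Mid/W/h, y/Mid/W/g, y/Mid/U/h, y/Mid/U/g, z/Lo/W/h, z/Lo/W/g, z/Lo/U/h, z/Lo/U/g, z/Mid/W/h, z/Mid/W/g, z/Mid/U/h, z/Mid/U/g, x/Lo/W/h, x/Lo/W/g, x/Lo/U/h, x/Lo/U/g, x/Mid/W/h, x/Mid/W/g, x/Mid/U/h, x/Mid/U/g. Columns: Stay/M, Stay/R, Out/M, Out/R, In/M, In/R.
{y/Lo/W/h} → row (-2,0) (-2,0) (5,-3) (-2,0) (-1,5) (-1,5)
{y/Lo/W/g} → row (-2,0) (-2,0) (-1,1) (4,3) (-1,5) (-1,5)
{y/Lo/U/h} → row (-2,0) (-2,0) (5,-3) (-2,0) (-1,-3) (-1,-3)
{y/Lo/U/g} → row (-2,0) (-2,0) (-1,1) (4,3) (-1,-3) (-1,-3)
{y/Mid/W/h, y/Mid/U/h} → row (-2,0) (-2,0) (5,-3) (-2,0) (2,2) (2,2)
{y/Mid/W/g, y/Mid/U/g} → row (-2,0) (-2,0) (-1,1) (4,3) (2,2) (2,2)
{z/Lo/W/h, z/Lo/W/g} → row (-2,0) (-2,0) (4,4) (4,4) (-1,5) (-1,5)
{z/Lo/U/h, z/Lo/U/g} → row (-2,0) (-2,0) (4,4) (4,4) (-1,-3) (-1,-3)
{z/Mid/W/h, z/Mid/W/g, z/Mid/U/h, z/Mid/U/g} → row (-2,0) (-2,0) (4,4) (4,4) (2,2) (2,2)
{x/Lo/W/h, x/Lo/W/g} → row (-2,0) (-2,0) (-1,4) (-1,4) (-1,5) (-1,5)
{x/Lo/U/h, x/Lo/U/g} → row (-2,0) (-2,0) (-1,4) (-1,4) (-1,-3) (-1,-3)
{x/Mid/W/h, x/Mid/W/g, x/Mid/U/h, x/Mid/U/g} → row (-2,0) (-2,0) (-1,4) (-1,4) (2,2) (2,2)
That's 12 distinct rows out of 24 strategies.

12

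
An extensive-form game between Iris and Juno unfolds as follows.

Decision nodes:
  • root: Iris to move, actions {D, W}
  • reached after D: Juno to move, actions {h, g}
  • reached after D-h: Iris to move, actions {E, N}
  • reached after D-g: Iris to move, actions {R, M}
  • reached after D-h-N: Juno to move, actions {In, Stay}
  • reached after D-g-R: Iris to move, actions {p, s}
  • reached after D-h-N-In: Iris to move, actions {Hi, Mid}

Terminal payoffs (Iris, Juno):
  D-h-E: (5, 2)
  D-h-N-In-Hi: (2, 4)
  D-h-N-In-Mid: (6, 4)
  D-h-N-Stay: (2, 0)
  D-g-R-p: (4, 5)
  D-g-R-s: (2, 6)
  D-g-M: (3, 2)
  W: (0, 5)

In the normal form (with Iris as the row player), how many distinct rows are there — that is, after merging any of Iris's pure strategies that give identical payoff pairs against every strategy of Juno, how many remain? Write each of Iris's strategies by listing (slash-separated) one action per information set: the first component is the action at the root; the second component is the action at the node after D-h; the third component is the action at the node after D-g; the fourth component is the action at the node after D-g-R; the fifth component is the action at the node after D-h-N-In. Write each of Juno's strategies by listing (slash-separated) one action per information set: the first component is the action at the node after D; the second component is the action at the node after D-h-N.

10

Iris has 32 pure strategies: D/E/R/p/Hi, D/E/R/p/Mid, D/E/R/s/Hi, D/E/R/s/Mid, D/E/M/p/Hi, D/E/M/p/Mid, D/E/M/s/Hi, D/E/M/s/Mid, D/N/R/p/Hi, D/N/R/p/Mid, D/N/R/s/Hi, D/N/R/s/Mid, D/N/M/p/Hi, D/N/M/p/Mid, D/N/M/s/Hi, D/N/M/s/Mid, W/E/R/p/Hi, W/E/R/p/Mid, W/E/R/s/Hi, W/E/R/s/Mid, W/E/M/p/Hi, W/E/M/p/Mid, W/E/M/s/Hi, W/E/M/s/Mid, W/N/R/p/Hi, W/N/R/p/Mid, W/N/R/s/Hi, W/N/R/s/Mid, W/N/M/p/Hi, W/N/M/p/Mid, W/N/M/s/Hi, W/N/M/s/Mid. Columns: h/In, h/Stay, g/In, g/Stay.
{D/E/R/p/Hi, D/E/R/p/Mid} → row (5,2) (5,2) (4,5) (4,5)
{D/E/R/s/Hi, D/E/R/s/Mid} → row (5,2) (5,2) (2,6) (2,6)
{D/E/M/p/Hi, D/E/M/p/Mid, D/E/M/s/Hi, D/E/M/s/Mid} → row (5,2) (5,2) (3,2) (3,2)
{D/N/R/p/Hi} → row (2,4) (2,0) (4,5) (4,5)
{D/N/R/p/Mid} → row (6,4) (2,0) (4,5) (4,5)
{D/N/R/s/Hi} → row (2,4) (2,0) (2,6) (2,6)
{D/N/R/s/Mid} → row (6,4) (2,0) (2,6) (2,6)
{D/N/M/p/Hi, D/N/M/s/Hi} → row (2,4) (2,0) (3,2) (3,2)
{D/N/M/p/Mid, D/N/M/s/Mid} → row (6,4) (2,0) (3,2) (3,2)
{W/E/R/p/Hi, W/E/R/p/Mid, W/E/R/s/Hi, W/E/R/s/Mid, W/E/M/p/Hi, W/E/M/p/Mid, W/E/M/s/Hi, W/E/M/s/Mid, W/N/R/p/Hi, W/N/R/p/Mid, W/N/R/s/Hi, W/N/R/s/Mid, W/N/M/p/Hi, W/N/M/p/Mid, W/N/M/s/Hi, W/N/M/s/Mid} → row (0,5) (0,5) (0,5) (0,5)
That's 10 distinct rows out of 32 strategies.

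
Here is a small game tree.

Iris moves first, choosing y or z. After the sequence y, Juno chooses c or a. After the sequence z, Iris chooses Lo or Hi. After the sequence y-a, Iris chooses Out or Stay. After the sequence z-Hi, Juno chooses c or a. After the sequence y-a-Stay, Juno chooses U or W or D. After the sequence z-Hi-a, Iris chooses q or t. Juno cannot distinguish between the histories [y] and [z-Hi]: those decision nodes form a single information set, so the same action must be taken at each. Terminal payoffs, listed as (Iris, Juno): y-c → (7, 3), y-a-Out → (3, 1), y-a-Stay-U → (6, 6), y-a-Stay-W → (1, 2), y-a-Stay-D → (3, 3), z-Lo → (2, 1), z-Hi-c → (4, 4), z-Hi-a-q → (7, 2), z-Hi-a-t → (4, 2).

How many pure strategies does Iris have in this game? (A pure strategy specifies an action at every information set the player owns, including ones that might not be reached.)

Iris owns the root with actions {y, z} — two choices.
Iris owns the node after z with actions {Lo, Hi} — two choices.
Iris owns the node after y-a with actions {Out, Stay} — two choices.
Iris owns the node after z-Hi-a with actions {q, t} — two choices.
A pure strategy fixes one action at each information set independently, so the count is the product 2 × 2 × 2 × 2 = 16.

16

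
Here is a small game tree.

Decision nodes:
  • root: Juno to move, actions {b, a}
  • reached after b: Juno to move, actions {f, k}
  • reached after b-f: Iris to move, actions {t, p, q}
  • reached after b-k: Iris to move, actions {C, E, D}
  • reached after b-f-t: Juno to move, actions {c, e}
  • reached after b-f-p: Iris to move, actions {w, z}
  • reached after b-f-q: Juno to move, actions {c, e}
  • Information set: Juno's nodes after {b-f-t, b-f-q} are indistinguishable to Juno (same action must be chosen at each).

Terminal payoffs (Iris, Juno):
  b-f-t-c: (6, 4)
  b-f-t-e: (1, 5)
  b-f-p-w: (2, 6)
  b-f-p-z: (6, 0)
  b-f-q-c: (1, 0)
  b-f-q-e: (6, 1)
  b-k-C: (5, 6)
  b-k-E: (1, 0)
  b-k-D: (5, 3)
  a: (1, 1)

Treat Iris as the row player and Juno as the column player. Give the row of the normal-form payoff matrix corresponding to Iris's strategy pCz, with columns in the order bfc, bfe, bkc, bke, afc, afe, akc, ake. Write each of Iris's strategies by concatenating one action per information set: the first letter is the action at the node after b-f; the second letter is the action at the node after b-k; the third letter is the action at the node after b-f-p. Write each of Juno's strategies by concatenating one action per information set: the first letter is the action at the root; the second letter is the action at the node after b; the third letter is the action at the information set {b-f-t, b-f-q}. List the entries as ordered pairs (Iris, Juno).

(6,0) (6,0) (5,6) (5,6) (1,1) (1,1) (1,1) (1,1)

vs bfc: Juno plays b → Juno plays f at [b] → Iris plays p at [b-f] → Iris plays z at [b-f-p] → (6, 0)
vs bfe: Juno plays b → Juno plays f at [b] → Iris plays p at [b-f] → Iris plays z at [b-f-p] → (6, 0)
vs bkc: Juno plays b → Juno plays k at [b] → Iris plays C at [b-k] → (5, 6)
vs bke: Juno plays b → Juno plays k at [b] → Iris plays C at [b-k] → (5, 6)
vs afc: Juno plays a → (1, 1)
vs afe: Juno plays a → (1, 1)
vs akc: Juno plays a → (1, 1)
vs ake: Juno plays a → (1, 1)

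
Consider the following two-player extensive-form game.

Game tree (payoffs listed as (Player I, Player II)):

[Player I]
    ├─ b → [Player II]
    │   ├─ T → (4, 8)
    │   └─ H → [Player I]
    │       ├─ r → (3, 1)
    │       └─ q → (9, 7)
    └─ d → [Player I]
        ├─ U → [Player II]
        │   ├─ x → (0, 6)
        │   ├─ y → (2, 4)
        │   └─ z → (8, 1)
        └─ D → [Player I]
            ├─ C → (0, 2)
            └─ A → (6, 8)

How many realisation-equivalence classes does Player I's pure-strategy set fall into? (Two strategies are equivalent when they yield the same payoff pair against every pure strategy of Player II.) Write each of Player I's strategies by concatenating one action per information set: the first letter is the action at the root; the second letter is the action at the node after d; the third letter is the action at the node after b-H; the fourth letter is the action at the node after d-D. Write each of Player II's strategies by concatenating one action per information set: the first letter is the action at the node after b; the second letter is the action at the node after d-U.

5

Player I has 16 pure strategies: bUrC, bUrA, bUqC, bUqA, bDrC, bDrA, bDqC, bDqA, dUrC, dUrA, dUqC, dUqA, dDrC, dDrA, dDqC, dDqA. Columns: Tx, Ty, Tz, Hx, Hy, Hz.
{bUrC, bUrA, bDrC, bDrA} → row (4,8) (4,8) (4,8) (3,1) (3,1) (3,1)
{bUqC, bUqA, bDqC, bDqA} → row (4,8) (4,8) (4,8) (9,7) (9,7) (9,7)
{dUrC, dUrA, dUqC, dUqA} → row (0,6) (2,4) (8,1) (0,6) (2,4) (8,1)
{dDrC, dDqC} → row (0,2) (0,2) (0,2) (0,2) (0,2) (0,2)
{dDrA, dDqA} → row (6,8) (6,8) (6,8) (6,8) (6,8) (6,8)
That's 5 distinct rows out of 16 strategies.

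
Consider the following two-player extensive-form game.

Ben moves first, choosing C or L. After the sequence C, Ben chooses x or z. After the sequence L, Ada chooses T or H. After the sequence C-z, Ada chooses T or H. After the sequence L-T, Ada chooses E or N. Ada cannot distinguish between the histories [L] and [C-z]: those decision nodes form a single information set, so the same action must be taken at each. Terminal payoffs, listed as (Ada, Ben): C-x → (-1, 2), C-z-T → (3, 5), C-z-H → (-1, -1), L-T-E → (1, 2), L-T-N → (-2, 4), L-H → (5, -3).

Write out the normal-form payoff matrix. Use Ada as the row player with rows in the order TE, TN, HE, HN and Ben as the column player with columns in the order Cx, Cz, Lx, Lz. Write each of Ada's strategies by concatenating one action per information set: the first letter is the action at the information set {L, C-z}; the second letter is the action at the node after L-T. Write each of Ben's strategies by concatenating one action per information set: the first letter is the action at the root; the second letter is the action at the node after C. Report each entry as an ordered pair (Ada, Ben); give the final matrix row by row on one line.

Row TE: Cx→(-1,2), Cz→(3,5), Lx→(1,2), Lz→(1,2)
Row TN: Cx→(-1,2), Cz→(3,5), Lx→(-2,4), Lz→(-2,4)
Row HE: Cx→(-1,2), Cz→(-1,-1), Lx→(5,-3), Lz→(5,-3)
Row HN: Cx→(-1,2), Cz→(-1,-1), Lx→(5,-3), Lz→(5,-3)

TE: (-1,2) (3,5) (1,2) (1,2) | TN: (-1,2) (3,5) (-2,4) (-2,4) | HE: (-1,2) (-1,-1) (5,-3) (5,-3) | HN: (-1,2) (-1,-1) (5,-3) (5,-3)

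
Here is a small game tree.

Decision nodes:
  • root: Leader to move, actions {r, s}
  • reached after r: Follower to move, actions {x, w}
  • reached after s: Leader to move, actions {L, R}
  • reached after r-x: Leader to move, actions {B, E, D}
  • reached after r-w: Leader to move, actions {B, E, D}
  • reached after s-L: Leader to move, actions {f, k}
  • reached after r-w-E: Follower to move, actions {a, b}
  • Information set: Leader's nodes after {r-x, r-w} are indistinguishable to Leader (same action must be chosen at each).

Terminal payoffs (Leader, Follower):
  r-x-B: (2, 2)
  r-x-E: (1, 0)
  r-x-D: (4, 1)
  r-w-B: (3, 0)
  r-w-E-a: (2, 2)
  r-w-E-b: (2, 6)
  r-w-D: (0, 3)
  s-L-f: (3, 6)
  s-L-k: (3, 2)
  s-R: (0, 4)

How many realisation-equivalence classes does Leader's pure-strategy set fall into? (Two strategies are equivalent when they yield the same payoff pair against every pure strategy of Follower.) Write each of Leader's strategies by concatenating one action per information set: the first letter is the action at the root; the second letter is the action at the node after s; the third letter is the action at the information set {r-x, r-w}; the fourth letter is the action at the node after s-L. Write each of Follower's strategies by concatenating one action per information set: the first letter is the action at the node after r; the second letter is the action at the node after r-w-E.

Leader has 24 pure strategies: rLBf, rLBk, rLEf, rLEk, rLDf, rLDk, rRBf, rRBk, rREf, rREk, rRDf, rRDk, sLBf, sLBk, sLEf, sLEk, sLDf, sLDk, sRBf, sRBk, sREf, sREk, sRDf, sRDk. Columns: xa, xb, wa, wb.
{rLBf, rLBk, rRBf, rRBk} → row (2,2) (2,2) (3,0) (3,0)
{rLEf, rLEk, rREf, rREk} → row (1,0) (1,0) (2,2) (2,6)
{rLDf, rLDk, rRDf, rRDk} → row (4,1) (4,1) (0,3) (0,3)
{sLBf, sLEf, sLDf} → row (3,6) (3,6) (3,6) (3,6)
{sLBk, sLEk, sLDk} → row (3,2) (3,2) (3,2) (3,2)
{sRBf, sRBk, sREf, sREk, sRDf, sRDk} → row (0,4) (0,4) (0,4) (0,4)
That's 6 distinct rows out of 24 strategies.

6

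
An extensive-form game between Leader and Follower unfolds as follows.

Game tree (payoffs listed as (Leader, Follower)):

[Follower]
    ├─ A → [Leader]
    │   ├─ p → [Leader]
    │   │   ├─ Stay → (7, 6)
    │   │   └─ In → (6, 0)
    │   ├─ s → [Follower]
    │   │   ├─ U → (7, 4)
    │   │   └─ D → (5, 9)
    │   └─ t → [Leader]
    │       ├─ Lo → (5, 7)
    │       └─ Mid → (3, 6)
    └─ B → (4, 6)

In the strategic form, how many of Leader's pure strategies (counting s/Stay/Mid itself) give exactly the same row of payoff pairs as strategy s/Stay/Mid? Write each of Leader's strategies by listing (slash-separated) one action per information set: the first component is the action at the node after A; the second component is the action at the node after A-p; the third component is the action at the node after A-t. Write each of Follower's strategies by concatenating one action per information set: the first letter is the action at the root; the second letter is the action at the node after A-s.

Row for s/Stay/Mid (columns AU, AD, BU, BD): (7,4) (5,9) (4,6) (4,6).
Under s/Stay/Mid, Leader's choice at the node after A-p and at the node after A-t can never be reached regardless of what Follower does, so varying those choices leaves every outcome unchanged.
Holding the reachable choices fixed and varying the unreachable ones freely already gives 2 × 2 = 4 equivalent strategies.
No other strategy reproduces this row, so those 4 are the full class: s/Stay/Lo, s/Stay/Mid, s/In/Lo, s/In/Mid.

4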